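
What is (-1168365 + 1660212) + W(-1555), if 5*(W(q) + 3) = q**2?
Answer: 975449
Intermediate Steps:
W(q) = -3 + q**2/5
(-1168365 + 1660212) + W(-1555) = (-1168365 + 1660212) + (-3 + (1/5)*(-1555)**2) = 491847 + (-3 + (1/5)*2418025) = 491847 + (-3 + 483605) = 491847 + 483602 = 975449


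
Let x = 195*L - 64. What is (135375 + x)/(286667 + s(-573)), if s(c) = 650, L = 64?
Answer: 147791/287317 ≈ 0.51438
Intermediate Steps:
x = 12416 (x = 195*64 - 64 = 12480 - 64 = 12416)
(135375 + x)/(286667 + s(-573)) = (135375 + 12416)/(286667 + 650) = 147791/287317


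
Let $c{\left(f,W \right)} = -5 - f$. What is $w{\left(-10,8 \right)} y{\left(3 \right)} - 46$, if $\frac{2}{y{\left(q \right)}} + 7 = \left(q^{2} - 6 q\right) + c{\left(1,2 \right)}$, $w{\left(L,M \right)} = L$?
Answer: $- \frac{496}{11} \approx -45.091$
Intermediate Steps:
$y{\left(q \right)} = \frac{2}{-13 + q^{2} - 6 q}$ ($y{\left(q \right)} = \frac{2}{-7 - \left(6 - q^{2} + 6 q\right)} = \frac{2}{-13 + q^{2} - 6 q}$)
$w{\left(-10,8 \right)} y{\left(3 \right)} - 46 = - 10 \frac{2}{-13 + 3^{2} - 18} - 46 = - 10 \frac{2}{-13 + 9 - 18} - 46 = - 10 \frac{2}{-22} - 46 = - 10 \cdot 2 \left(- \frac{1}{22}\right) - 46 = \left(-10\right) \left(- \frac{1}{11}\right) - 46 = \frac{10}{11} - 46 = - \frac{496}{11}$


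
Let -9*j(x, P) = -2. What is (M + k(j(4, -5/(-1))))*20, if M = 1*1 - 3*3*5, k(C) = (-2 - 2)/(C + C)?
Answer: -1060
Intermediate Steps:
j(x, P) = 2/9 (j(x, P) = -⅑*(-2) = 2/9)
k(C) = -2/C (k(C) = -4*1/(2*C) = -2/C)
M = -44 (M = 1 - 9*5 = 1 - 45 = -44)
(M + k(j(4, -5/(-1))))*20 = (-44 - 2/2/9)*20 = (-44 - 2*9/2)*20 = (-44 - 9)*20 = -53*20 = -1060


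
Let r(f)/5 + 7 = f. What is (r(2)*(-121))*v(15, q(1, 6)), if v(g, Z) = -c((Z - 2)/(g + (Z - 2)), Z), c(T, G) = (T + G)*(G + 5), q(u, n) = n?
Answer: -3926450/19 ≈ -2.0666e+5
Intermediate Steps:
c(T, G) = (5 + G)*(G + T) (c(T, G) = (G + T)*(5 + G) = (5 + G)*(G + T))
r(f) = -35 + 5*f
v(g, Z) = -Z² - 5*Z - 5*(-2 + Z)/(-2 + Z + g) - Z*(-2 + Z)/(-2 + Z + g) (v(g, Z) = -(Z² + 5*Z + 5*((Z - 2)/(g + (Z - 2))) + Z*((Z - 2)/(g + (Z - 2)))) = -(Z² + 5*Z + 5*((-2 + Z)/(g + (-2 + Z))) + Z*((-2 + Z)/(g + (-2 + Z)))) = -(Z² + 5*Z + 5*((-2 + Z)/(-2 + Z + g)) + Z*((-2 + Z)/(-2 + Z + g))) = -(Z² + 5*Z + 5*(-2 + Z)/(-2 + Z + g) + Z*(-2 + Z)/(-2 + Z + g)) = -Z² - 5*Z - 5*(-2 + Z)/(-2 + Z + g) - Z*(-2 + Z)/(-2 + Z + g))
(r(2)*(-121))*v(15, q(1, 6)) = ((-35 + 5*2)*(-121))*((10 - 5*6 - 1*6*(-2 + 6) - 1*6*(5 + 6)*(-2 + 6 + 15))/(-2 + 6 + 15)) = ((-35 + 10)*(-121))*((10 - 30 - 1*6*4 - 1*6*11*19)/19) = (-25*(-121))*((10 - 30 - 24 - 1254)/19) = 3025*((1/19)*(-1298)) = 3025*(-1298/19) = -3926450/19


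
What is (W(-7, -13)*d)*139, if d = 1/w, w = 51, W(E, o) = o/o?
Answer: 139/51 ≈ 2.7255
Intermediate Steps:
W(E, o) = 1
d = 1/51 ≈ 0.019608
(W(-7, -13)*d)*139 = (1*(1/51))*139 = (1/51)*139 = 139/51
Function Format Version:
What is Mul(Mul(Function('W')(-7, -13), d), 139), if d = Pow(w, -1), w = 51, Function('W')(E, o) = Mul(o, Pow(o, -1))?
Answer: Rational(139, 51) ≈ 2.7255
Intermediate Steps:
Function('W')(E, o) = 1
d = Rational(1, 51) (d = Pow(51, -1) = Rational(1, 51) ≈ 0.019608)
Mul(Mul(Function('W')(-7, -13), d), 139) = Mul(Mul(1, Rational(1, 51)), 139) = Mul(Rational(1, 51), 139) = Rational(139, 51)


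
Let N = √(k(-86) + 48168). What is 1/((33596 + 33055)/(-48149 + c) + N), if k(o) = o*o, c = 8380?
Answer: 2650643619/87874099874803 + 3163146722*√13891/87874099874803 ≈ 0.0042727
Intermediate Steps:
k(o) = o²
N = 2*√13891 (N = √((-86)² + 48168) = √(7396 + 48168) = √55564 = 2*√13891 ≈ 235.72)
1/((33596 + 33055)/(-48149 + c) + N) = 1/((33596 + 33055)/(-48149 + 8380) + 2*√13891) = 1/(66651/(-39769) + 2*√13891) = 1/(66651*(-1/39769) + 2*√13891) = 1/(-66651/39769 + 2*√13891)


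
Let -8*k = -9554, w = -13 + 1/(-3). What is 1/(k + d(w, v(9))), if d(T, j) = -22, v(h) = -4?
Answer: 4/4689 ≈ 0.00085306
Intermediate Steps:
w = -40/3 (w = -13 + 1*(-1/3) = -13 - 1/3 = -40/3 ≈ -13.333)
k = 4777/4 (k = -1/8*(-9554) = 4777/4 ≈ 1194.3)
1/(k + d(w, v(9))) = 1/(4777/4 - 22) = 1/(4689/4) = 4/4689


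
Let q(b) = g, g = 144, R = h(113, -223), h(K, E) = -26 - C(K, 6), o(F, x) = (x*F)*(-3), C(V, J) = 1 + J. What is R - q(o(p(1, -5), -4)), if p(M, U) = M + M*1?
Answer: -177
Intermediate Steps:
p(M, U) = 2*M (p(M, U) = M + M = 2*M)
o(F, x) = -3*F*x (o(F, x) = (F*x)*(-3) = -3*F*x)
h(K, E) = -33 (h(K, E) = -26 - (1 + 6) = -26 - 1*7 = -26 - 7 = -33)
R = -33
q(b) = 144
R - q(o(p(1, -5), -4)) = -33 - 1*144 = -33 - 144 = -177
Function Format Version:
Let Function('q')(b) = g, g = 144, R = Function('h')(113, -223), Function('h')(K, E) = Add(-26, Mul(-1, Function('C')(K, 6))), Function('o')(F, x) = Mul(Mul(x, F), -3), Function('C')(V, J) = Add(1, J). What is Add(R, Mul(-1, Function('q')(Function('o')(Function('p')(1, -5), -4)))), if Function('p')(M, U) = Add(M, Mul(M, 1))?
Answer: -177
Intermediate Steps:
Function('p')(M, U) = Mul(2, M) (Function('p')(M, U) = Add(M, M) = Mul(2, M))
Function('o')(F, x) = Mul(-3, F, x) (Function('o')(F, x) = Mul(Mul(F, x), -3) = Mul(-3, F, x))
Function('h')(K, E) = -33 (Function('h')(K, E) = Add(-26, Mul(-1, Add(1, 6))) = Add(-26, Mul(-1, 7)) = Add(-26, -7) = -33)
R = -33
Function('q')(b) = 144
Add(R, Mul(-1, Function('q')(Function('o')(Function('p')(1, -5), -4)))) = Add(-33, Mul(-1, 144)) = Add(-33, -144) = -177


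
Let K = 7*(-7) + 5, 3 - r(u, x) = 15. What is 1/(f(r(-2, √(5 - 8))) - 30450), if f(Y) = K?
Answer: -1/30494 ≈ -3.2793e-5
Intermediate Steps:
r(u, x) = -12 (r(u, x) = 3 - 1*15 = 3 - 15 = -12)
K = -44 (K = -49 + 5 = -44)
f(Y) = -44
1/(f(r(-2, √(5 - 8))) - 30450) = 1/(-44 - 30450) = 1/(-30494) = -1/30494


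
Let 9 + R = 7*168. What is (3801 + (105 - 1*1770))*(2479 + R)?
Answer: 7787856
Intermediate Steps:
R = 1167 (R = -9 + 7*168 = -9 + 1176 = 1167)
(3801 + (105 - 1*1770))*(2479 + R) = (3801 + (105 - 1*1770))*(2479 + 1167) = (3801 + (105 - 1770))*3646 = (3801 - 1665)*3646 = 2136*3646 = 7787856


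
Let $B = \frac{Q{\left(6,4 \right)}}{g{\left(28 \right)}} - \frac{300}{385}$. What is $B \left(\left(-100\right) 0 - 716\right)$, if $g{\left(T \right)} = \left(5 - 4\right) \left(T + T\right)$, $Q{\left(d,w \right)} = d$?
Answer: $\frac{37053}{77} \approx 481.21$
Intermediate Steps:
$g{\left(T \right)} = 2 T$ ($g{\left(T \right)} = 1 \cdot 2 T = 2 T$)
$B = - \frac{207}{308}$ ($B = \frac{6}{2 \cdot 28} - \frac{300}{385} = \frac{6}{56} - \frac{60}{77} = 6 \cdot \frac{1}{56} - \frac{60}{77} = \frac{3}{28} - \frac{60}{77} = - \frac{207}{308} \approx -0.67208$)
$B \left(\left(-100\right) 0 - 716\right) = - \frac{207 \left(\left(-100\right) 0 - 716\right)}{308} = - \frac{207 \left(0 - 716\right)}{308} = \left(- \frac{207}{308}\right) \left(-716\right) = \frac{37053}{77}$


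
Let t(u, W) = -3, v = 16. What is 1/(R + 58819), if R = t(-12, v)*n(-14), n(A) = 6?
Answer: 1/58801 ≈ 1.7007e-5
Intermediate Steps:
R = -18 (R = -3*6 = -18)
1/(R + 58819) = 1/(-18 + 58819) = 1/58801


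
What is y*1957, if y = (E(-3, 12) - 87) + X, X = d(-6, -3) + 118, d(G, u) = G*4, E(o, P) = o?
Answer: 7828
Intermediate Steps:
d(G, u) = 4*G
X = 94 (X = 4*(-6) + 118 = -24 + 118 = 94)
y = 4 (y = (-3 - 87) + 94 = -90 + 94 = 4)
y*1957 = 4*1957 = 7828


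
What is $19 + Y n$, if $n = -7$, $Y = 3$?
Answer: $-2$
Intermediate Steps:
$19 + Y n = 19 + 3 \left(-7\right) = 19 - 21 = -2$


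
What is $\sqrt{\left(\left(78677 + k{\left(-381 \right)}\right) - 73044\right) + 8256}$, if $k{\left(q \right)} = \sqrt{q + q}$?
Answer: $\sqrt{13889 + i \sqrt{762}} \approx 117.85 + 0.117 i$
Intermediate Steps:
$k{\left(q \right)} = \sqrt{2} \sqrt{q}$ ($k{\left(q \right)} = \sqrt{2 q} = \sqrt{2} \sqrt{q}$)
$\sqrt{\left(\left(78677 + k{\left(-381 \right)}\right) - 73044\right) + 8256} = \sqrt{\left(\left(78677 + \sqrt{2} \sqrt{-381}\right) - 73044\right) + 8256} = \sqrt{\left(\left(78677 + \sqrt{2} i \sqrt{381}\right) - 73044\right) + 8256} = \sqrt{\left(\left(78677 + i \sqrt{762}\right) - 73044\right) + 8256} = \sqrt{\left(5633 + i \sqrt{762}\right) + 8256} = \sqrt{13889 + i \sqrt{762}}$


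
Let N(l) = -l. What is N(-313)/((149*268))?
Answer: 313/39932 ≈ 0.0078383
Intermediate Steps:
N(-313)/((149*268)) = (-1*(-313))/((149*268)) = 313/39932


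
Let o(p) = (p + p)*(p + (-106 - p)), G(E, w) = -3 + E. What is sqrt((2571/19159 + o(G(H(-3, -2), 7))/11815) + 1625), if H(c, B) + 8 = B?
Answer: sqrt(5881265207041090)/1902215 ≈ 40.316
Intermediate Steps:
H(c, B) = -8 + B
o(p) = -212*p (o(p) = (2*p)*(-106) = -212*p)
sqrt((2571/19159 + o(G(H(-3, -2), 7))/11815) + 1625) = sqrt((2571/19159 - 212*(-3 + (-8 - 2))/11815) + 1625) = sqrt((2571*(1/19159) - 212*(-3 - 10)*(1/11815)) + 1625) = sqrt((2571/19159 - 212*(-13)*(1/11815)) + 1625) = sqrt((2571/19159 + 2756*(1/11815)) + 1625) = sqrt((2571/19159 + 2756/11815) + 1625) = sqrt(4892857/13315505 + 1625) = sqrt(21642588482/13315505) = sqrt(5881265207041090)/1902215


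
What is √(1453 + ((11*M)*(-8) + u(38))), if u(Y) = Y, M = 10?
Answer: √611 ≈ 24.718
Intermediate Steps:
√(1453 + ((11*M)*(-8) + u(38))) = √(1453 + ((11*10)*(-8) + 38)) = √(1453 + (110*(-8) + 38)) = √(1453 + (-880 + 38)) = √(1453 - 842) = √611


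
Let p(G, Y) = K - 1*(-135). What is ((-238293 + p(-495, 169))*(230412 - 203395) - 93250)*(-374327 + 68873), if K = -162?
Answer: 1966752538699260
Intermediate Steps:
p(G, Y) = -27 (p(G, Y) = -162 - 1*(-135) = -162 + 135 = -27)
((-238293 + p(-495, 169))*(230412 - 203395) - 93250)*(-374327 + 68873) = ((-238293 - 27)*(230412 - 203395) - 93250)*(-374327 + 68873) = (-238320*27017 - 93250)*(-305454) = (-6438691440 - 93250)*(-305454) = -6438784690*(-305454) = 1966752538699260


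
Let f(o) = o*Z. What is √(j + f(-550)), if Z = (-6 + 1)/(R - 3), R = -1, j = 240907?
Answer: √960878/2 ≈ 490.12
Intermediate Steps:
Z = 5/4 (Z = (-6 + 1)/(-1 - 3) = -5/(-4) = -5*(-¼) = 5/4 ≈ 1.2500)
f(o) = 5*o/4 (f(o) = o*(5/4) = 5*o/4)
√(j + f(-550)) = √(240907 + (5/4)*(-550)) = √(240907 - 1375/2) = √(480439/2) = √960878/2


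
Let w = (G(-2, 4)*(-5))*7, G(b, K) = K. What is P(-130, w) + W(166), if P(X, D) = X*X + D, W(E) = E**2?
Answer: 44316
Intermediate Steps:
w = -140 (w = (4*(-5))*7 = -20*7 = -140)
P(X, D) = D + X**2 (P(X, D) = X**2 + D = D + X**2)
P(-130, w) + W(166) = (-140 + (-130)**2) + 166**2 = (-140 + 16900) + 27556 = 16760 + 27556 = 44316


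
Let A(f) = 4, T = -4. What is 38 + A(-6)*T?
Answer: 22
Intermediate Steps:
38 + A(-6)*T = 38 + 4*(-4) = 38 - 16 = 22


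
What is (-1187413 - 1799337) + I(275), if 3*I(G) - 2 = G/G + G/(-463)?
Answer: -4148594636/1389 ≈ -2.9867e+6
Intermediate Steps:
I(G) = 1 - G/1389 (I(G) = ⅔ + (G/G + G/(-463))/3 = ⅔ + (1 + G*(-1/463))/3 = ⅔ + (1 - G/463)/3 = ⅔ + (⅓ - G/1389) = 1 - G/1389)
(-1187413 - 1799337) + I(275) = (-1187413 - 1799337) + (1 - 1/1389*275) = -2986750 + (1 - 275/1389) = -2986750 + 1114/1389 = -4148594636/1389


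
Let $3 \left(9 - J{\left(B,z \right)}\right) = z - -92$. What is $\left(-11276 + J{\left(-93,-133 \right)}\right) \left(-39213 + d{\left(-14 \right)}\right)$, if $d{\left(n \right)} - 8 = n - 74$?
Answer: $\frac{1326531680}{3} \approx 4.4218 \cdot 10^{8}$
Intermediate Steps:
$J{\left(B,z \right)} = - \frac{65}{3} - \frac{z}{3}$ ($J{\left(B,z \right)} = 9 - \frac{z - -92}{3} = 9 - \frac{z + 92}{3} = 9 - \frac{92 + z}{3} = 9 - \left(\frac{92}{3} + \frac{z}{3}\right) = - \frac{65}{3} - \frac{z}{3}$)
$d{\left(n \right)} = -66 + n$ ($d{\left(n \right)} = 8 + \left(n - 74\right) = 8 + \left(-74 + n\right) = -66 + n$)
$\left(-11276 + J{\left(-93,-133 \right)}\right) \left(-39213 + d{\left(-14 \right)}\right) = \left(-11276 - - \frac{68}{3}\right) \left(-39213 - 80\right) = \left(-11276 + \left(- \frac{65}{3} + \frac{133}{3}\right)\right) \left(-39213 - 80\right) = \left(-11276 + \frac{68}{3}\right) \left(-39293\right) = \left(- \frac{33760}{3}\right) \left(-39293\right) = \frac{1326531680}{3}$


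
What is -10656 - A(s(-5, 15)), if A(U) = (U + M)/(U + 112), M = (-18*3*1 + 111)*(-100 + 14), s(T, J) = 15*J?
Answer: -3586395/337 ≈ -10642.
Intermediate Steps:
M = -4902 (M = (-3*18*1 + 111)*(-86) = (-54*1 + 111)*(-86) = (-54 + 111)*(-86) = 57*(-86) = -4902)
A(U) = (-4902 + U)/(112 + U) (A(U) = (U - 4902)/(U + 112) = (-4902 + U)/(112 + U))
-10656 - A(s(-5, 15)) = -10656 - (-4902 + 15*15)/(112 + 15*15) = -10656 - (-4902 + 225)/(112 + 225) = -10656 - (-4677)/337 = -10656 - 1*(-4677/337) = -10656 + 4677/337 = -3586395/337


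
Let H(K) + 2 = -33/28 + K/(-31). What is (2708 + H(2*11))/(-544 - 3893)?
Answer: -2347169/3851316 ≈ -0.60945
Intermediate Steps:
H(K) = -89/28 - K/31 (H(K) = -2 + (-33/28 + K/(-31)) = -2 + (-33*1/28 + K*(-1/31)) = -2 + (-33/28 - K/31) = -89/28 - K/31)
(2708 + H(2*11))/(-544 - 3893) = (2708 + (-89/28 - 2*11/31))/(-544 - 3893) = (2708 + (-89/28 - 1/31*22))/(-4437) = (2708 + (-89/28 - 22/31))*(-1/4437) = (2708 - 3375/868)*(-1/4437) = (2347169/868)*(-1/4437) = -2347169/3851316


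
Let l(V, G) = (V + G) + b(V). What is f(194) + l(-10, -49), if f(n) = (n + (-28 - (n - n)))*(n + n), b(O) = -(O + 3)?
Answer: 64356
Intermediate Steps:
b(O) = -3 - O (b(O) = -(3 + O) = -3 - O)
f(n) = 2*n*(-28 + n) (f(n) = (n + (-28 - 1*0))*(2*n) = (n + (-28 + 0))*(2*n) = (n - 28)*(2*n) = (-28 + n)*(2*n) = 2*n*(-28 + n))
l(V, G) = -3 + G (l(V, G) = (V + G) + (-3 - V) = (G + V) + (-3 - V) = -3 + G)
f(194) + l(-10, -49) = 2*194*(-28 + 194) + (-3 - 49) = 2*194*166 - 52 = 64408 - 52 = 64356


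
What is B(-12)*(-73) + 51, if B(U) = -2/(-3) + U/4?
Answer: 664/3 ≈ 221.33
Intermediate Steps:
B(U) = ⅔ + U/4 (B(U) = -2*(-⅓) + U*(¼) = ⅔ + U/4)
B(-12)*(-73) + 51 = (⅔ + (¼)*(-12))*(-73) + 51 = (⅔ - 3)*(-73) + 51 = -7/3*(-73) + 51 = 511/3 + 51 = 664/3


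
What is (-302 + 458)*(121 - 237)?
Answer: -18096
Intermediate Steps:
(-302 + 458)*(121 - 237) = 156*(-116) = -18096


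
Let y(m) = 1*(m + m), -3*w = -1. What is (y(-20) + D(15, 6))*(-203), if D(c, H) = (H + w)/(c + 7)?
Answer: 532063/66 ≈ 8061.6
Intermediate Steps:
w = 1/3 (w = -1/3*(-1) = 1/3 ≈ 0.33333)
y(m) = 2*m (y(m) = 1*(2*m) = 2*m)
D(c, H) = (1/3 + H)/(7 + c) (D(c, H) = (H + 1/3)/(c + 7) = (1/3 + H)/(7 + c))
(y(-20) + D(15, 6))*(-203) = (2*(-20) + (1/3 + 6)/(7 + 15))*(-203) = (-40 + (19/3)/22)*(-203) = (-40 + (1/22)*(19/3))*(-203) = (-40 + 19/66)*(-203) = -2621/66*(-203) = 532063/66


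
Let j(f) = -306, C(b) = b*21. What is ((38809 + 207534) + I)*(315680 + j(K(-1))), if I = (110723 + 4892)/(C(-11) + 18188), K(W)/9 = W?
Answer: 1395118975417884/17957 ≈ 7.7692e+10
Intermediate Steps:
K(W) = 9*W
C(b) = 21*b
I = 115615/17957 (I = (110723 + 4892)/(21*(-11) + 18188) = 115615/(-231 + 18188) = 115615/17957 ≈ 6.4384)
((38809 + 207534) + I)*(315680 + j(K(-1))) = ((38809 + 207534) + 115615/17957)*(315680 - 306) = (246343 + 115615/17957)*315374 = (4423696866/17957)*315374 = 1395118975417884/17957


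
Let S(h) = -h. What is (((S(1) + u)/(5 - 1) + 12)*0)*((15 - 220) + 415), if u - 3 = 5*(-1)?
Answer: 0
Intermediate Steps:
u = -2 (u = 3 + 5*(-1) = 3 - 5 = -2)
(((S(1) + u)/(5 - 1) + 12)*0)*((15 - 220) + 415) = (((-1*1 - 2)/(5 - 1) + 12)*0)*((15 - 220) + 415) = (((-1 - 2)/4 + 12)*0)*(-205 + 415) = ((-3*1/4 + 12)*0)*210 = ((-3/4 + 12)*0)*210 = ((45/4)*0)*210 = 0*210 = 0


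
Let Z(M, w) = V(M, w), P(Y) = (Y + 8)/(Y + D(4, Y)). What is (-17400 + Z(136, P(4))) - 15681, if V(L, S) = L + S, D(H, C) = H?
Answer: -65887/2 ≈ -32944.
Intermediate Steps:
P(Y) = (8 + Y)/(4 + Y) (P(Y) = (Y + 8)/(Y + 4) = (8 + Y)/(4 + Y))
Z(M, w) = M + w
(-17400 + Z(136, P(4))) - 15681 = (-17400 + (136 + (8 + 4)/(4 + 4))) - 15681 = (-17400 + (136 + 12/8)) - 15681 = (-17400 + (136 + (⅛)*12)) - 15681 = (-17400 + (136 + 3/2)) - 15681 = (-17400 + 275/2) - 15681 = -34525/2 - 15681 = -65887/2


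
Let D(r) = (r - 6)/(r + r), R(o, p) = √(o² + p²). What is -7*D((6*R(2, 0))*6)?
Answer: -77/24 ≈ -3.2083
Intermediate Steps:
D(r) = (-6 + r)/(2*r) (D(r) = (-6 + r)/((2*r)) = (-6 + r)*(1/(2*r)) = (-6 + r)/(2*r))
-7*D((6*R(2, 0))*6) = -7*(-6 + (6*√(2² + 0²))*6)/(2*((6*√(2² + 0²))*6)) = -7*(-6 + (6*√(4 + 0))*6)/(2*((6*√(4 + 0))*6)) = -7*(-6 + (6*√4)*6)/(2*((6*√4)*6)) = -7*(-6 + (6*2)*6)/(2*((6*2)*6)) = -7*(-6 + 12*6)/(2*(12*6)) = -7*(-6 + 72)/(2*72) = -7*66/(2*72) = -7*11/24 = -77/24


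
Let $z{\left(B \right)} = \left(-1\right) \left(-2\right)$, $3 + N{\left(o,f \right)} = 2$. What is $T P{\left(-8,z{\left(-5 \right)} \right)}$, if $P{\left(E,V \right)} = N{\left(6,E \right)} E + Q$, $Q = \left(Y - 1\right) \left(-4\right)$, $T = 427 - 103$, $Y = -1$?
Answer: $5184$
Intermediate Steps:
$N{\left(o,f \right)} = -1$ ($N{\left(o,f \right)} = -3 + 2 = -1$)
$z{\left(B \right)} = 2$
$T = 324$
$Q = 8$ ($Q = \left(-1 - 1\right) \left(-4\right) = \left(-2\right) \left(-4\right) = 8$)
$P{\left(E,V \right)} = 8 - E$ ($P{\left(E,V \right)} = - E + 8 = 8 - E$)
$T P{\left(-8,z{\left(-5 \right)} \right)} = 324 \left(8 - -8\right) = 324 \left(8 + 8\right) = 324 \cdot 16 = 5184$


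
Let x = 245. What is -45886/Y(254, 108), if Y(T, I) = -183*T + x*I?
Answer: 22943/10011 ≈ 2.2918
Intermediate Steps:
Y(T, I) = -183*T + 245*I
-45886/Y(254, 108) = -45886/(-183*254 + 245*108) = -45886/(-46482 + 26460) = -45886/(-20022) = -45886*(-1/20022) = 22943/10011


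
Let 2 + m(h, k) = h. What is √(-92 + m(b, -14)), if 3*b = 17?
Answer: I*√795/3 ≈ 9.3986*I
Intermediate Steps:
b = 17/3 (b = (⅓)*17 = 17/3 ≈ 5.6667)
m(h, k) = -2 + h
√(-92 + m(b, -14)) = √(-92 + (-2 + 17/3)) = √(-92 + 11/3) = √(-265/3) = I*√795/3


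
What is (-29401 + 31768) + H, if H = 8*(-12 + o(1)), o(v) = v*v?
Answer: 2279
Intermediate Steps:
o(v) = v²
H = -88 (H = 8*(-12 + 1²) = 8*(-12 + 1) = 8*(-11) = -88)
(-29401 + 31768) + H = (-29401 + 31768) - 88 = 2367 - 88 = 2279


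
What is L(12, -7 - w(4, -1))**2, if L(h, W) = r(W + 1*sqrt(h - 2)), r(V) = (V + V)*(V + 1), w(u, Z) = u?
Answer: 75240 - 20160*sqrt(10) ≈ 11488.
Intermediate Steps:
r(V) = 2*V*(1 + V) (r(V) = (2*V)*(1 + V) = 2*V*(1 + V))
L(h, W) = 2*(W + sqrt(-2 + h))*(1 + W + sqrt(-2 + h)) (L(h, W) = 2*(W + 1*sqrt(h - 2))*(1 + (W + 1*sqrt(h - 2))) = 2*(W + 1*sqrt(-2 + h))*(1 + (W + 1*sqrt(-2 + h))) = 2*(W + sqrt(-2 + h))*(1 + (W + sqrt(-2 + h))) = 2*(W + sqrt(-2 + h))*(1 + W + sqrt(-2 + h)))
L(12, -7 - w(4, -1))**2 = (2*((-7 - 1*4) + sqrt(-2 + 12))*(1 + (-7 - 1*4) + sqrt(-2 + 12)))**2 = (2*((-7 - 4) + sqrt(10))*(1 + (-7 - 4) + sqrt(10)))**2 = (2*(-11 + sqrt(10))*(1 - 11 + sqrt(10)))**2 = (2*(-11 + sqrt(10))*(-10 + sqrt(10)))**2 = 4*(-11 + sqrt(10))**2*(-10 + sqrt(10))**2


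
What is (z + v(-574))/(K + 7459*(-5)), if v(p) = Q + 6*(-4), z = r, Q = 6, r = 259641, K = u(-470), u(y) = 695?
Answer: -86541/12200 ≈ -7.0935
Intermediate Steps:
K = 695
z = 259641
v(p) = -18 (v(p) = 6 + 6*(-4) = 6 - 24 = -18)
(z + v(-574))/(K + 7459*(-5)) = (259641 - 18)/(695 + 7459*(-5)) = 259623/(695 - 37295) = 259623/(-36600) = 259623*(-1/36600) = -86541/12200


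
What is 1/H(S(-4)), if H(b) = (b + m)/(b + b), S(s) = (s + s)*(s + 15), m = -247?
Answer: 176/335 ≈ 0.52537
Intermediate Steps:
S(s) = 2*s*(15 + s) (S(s) = (2*s)*(15 + s) = 2*s*(15 + s))
H(b) = (-247 + b)/(2*b) (H(b) = (b - 247)/(b + b) = (-247 + b)/((2*b)) = (-247 + b)*(1/(2*b)) = (-247 + b)/(2*b))
1/H(S(-4)) = 1/((-247 + 2*(-4)*(15 - 4))/(2*((2*(-4)*(15 - 4))))) = 1/((-247 + 2*(-4)*11)/(2*((2*(-4)*11)))) = 1/((½)*(-247 - 88)/(-88)) = 1/((½)*(-1/88)*(-335)) = 1/(335/176) = 176/335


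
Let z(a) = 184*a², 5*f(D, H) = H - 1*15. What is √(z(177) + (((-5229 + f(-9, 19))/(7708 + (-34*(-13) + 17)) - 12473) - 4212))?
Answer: 2*√2396131131186435/40835 ≈ 2397.5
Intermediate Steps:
f(D, H) = -3 + H/5 (f(D, H) = (H - 1*15)/5 = (H - 15)/5 = (-15 + H)/5 = -3 + H/5)
√(z(177) + (((-5229 + f(-9, 19))/(7708 + (-34*(-13) + 17)) - 12473) - 4212)) = √(184*177² + (((-5229 + (-3 + (⅕)*19))/(7708 + (-34*(-13) + 17)) - 12473) - 4212)) = √(184*31329 + (((-5229 + (-3 + 19/5))/(7708 + (442 + 17)) - 12473) - 4212)) = √(5764536 + (((-5229 + ⅘)/(7708 + 459) - 12473) - 4212)) = √(5764536 + ((-26141/5/8167 - 12473) - 4212)) = √(5764536 + ((-26141/5*1/8167 - 12473) - 4212)) = √(5764536 + ((-26141/40835 - 12473) - 4212)) = √(5764536 + (-509361096/40835 - 4212)) = √(5764536 - 681358116/40835) = √(234713469444/40835) = 2*√2396131131186435/40835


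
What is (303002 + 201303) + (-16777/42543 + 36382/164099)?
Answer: 3520685013684388/6981263757 ≈ 5.0431e+5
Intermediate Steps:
(303002 + 201303) + (-16777/42543 + 36382/164099) = 504305 + (-16777*1/42543 + 36382*(1/164099)) = 504305 + (-16777/42543 + 36382/164099) = 504305 - 1205289497/6981263757 = 3520685013684388/6981263757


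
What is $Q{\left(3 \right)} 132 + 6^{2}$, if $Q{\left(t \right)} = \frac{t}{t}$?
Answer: $168$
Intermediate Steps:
$Q{\left(t \right)} = 1$
$Q{\left(3 \right)} 132 + 6^{2} = 1 \cdot 132 + 6^{2} = 132 + 36 = 168$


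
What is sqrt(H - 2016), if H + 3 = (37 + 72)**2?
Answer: sqrt(9862) ≈ 99.308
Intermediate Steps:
H = 11878 (H = -3 + (37 + 72)**2 = -3 + 109**2 = -3 + 11881 = 11878)
sqrt(H - 2016) = sqrt(11878 - 2016) = sqrt(9862)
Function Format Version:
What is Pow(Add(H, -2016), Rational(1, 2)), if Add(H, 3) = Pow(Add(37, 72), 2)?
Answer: Pow(9862, Rational(1, 2)) ≈ 99.308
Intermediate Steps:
H = 11878 (H = Add(-3, Pow(Add(37, 72), 2)) = Add(-3, Pow(109, 2)) = Add(-3, 11881) = 11878)
Pow(Add(H, -2016), Rational(1, 2)) = Pow(Add(11878, -2016), Rational(1, 2)) = Pow(9862, Rational(1, 2))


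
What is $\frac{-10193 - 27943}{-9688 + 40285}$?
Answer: $- \frac{1816}{1457} \approx -1.2464$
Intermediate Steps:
$\frac{-10193 - 27943}{-9688 + 40285} = - \frac{38136}{30597} = \left(-38136\right) \frac{1}{30597} = - \frac{1816}{1457}$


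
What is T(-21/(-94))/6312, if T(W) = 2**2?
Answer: 1/1578 ≈ 0.00063371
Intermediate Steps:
T(W) = 4
T(-21/(-94))/6312 = 4/6312 = 4*(1/6312) = 1/1578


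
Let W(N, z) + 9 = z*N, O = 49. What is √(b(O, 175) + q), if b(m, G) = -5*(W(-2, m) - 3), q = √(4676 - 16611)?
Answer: √(550 + I*√11935) ≈ 23.566 + 2.3179*I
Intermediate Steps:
q = I*√11935 (q = √(-11935) = I*√11935 ≈ 109.25*I)
W(N, z) = -9 + N*z (W(N, z) = -9 + z*N = -9 + N*z)
b(m, G) = 60 + 10*m (b(m, G) = -5*((-9 - 2*m) - 3) = -5*(-12 - 2*m) = 60 + 10*m)
√(b(O, 175) + q) = √((60 + 10*49) + I*√11935) = √((60 + 490) + I*√11935) = √(550 + I*√11935)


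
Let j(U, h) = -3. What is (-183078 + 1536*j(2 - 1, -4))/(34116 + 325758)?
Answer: -10427/19993 ≈ -0.52153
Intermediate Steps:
(-183078 + 1536*j(2 - 1, -4))/(34116 + 325758) = (-183078 + 1536*(-3))/(34116 + 325758) = (-183078 - 4608)/359874 = -187686*1/359874 = -10427/19993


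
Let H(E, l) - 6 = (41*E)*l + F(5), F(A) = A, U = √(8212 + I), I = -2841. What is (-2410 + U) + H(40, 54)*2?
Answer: 174732 + √5371 ≈ 1.7481e+5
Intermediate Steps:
U = √5371 (U = √(8212 - 2841) = √5371 ≈ 73.287)
H(E, l) = 11 + 41*E*l (H(E, l) = 6 + ((41*E)*l + 5) = 6 + (41*E*l + 5) = 6 + (5 + 41*E*l) = 11 + 41*E*l)
(-2410 + U) + H(40, 54)*2 = (-2410 + √5371) + (11 + 41*40*54)*2 = (-2410 + √5371) + (11 + 88560)*2 = (-2410 + √5371) + 88571*2 = (-2410 + √5371) + 177142 = 174732 + √5371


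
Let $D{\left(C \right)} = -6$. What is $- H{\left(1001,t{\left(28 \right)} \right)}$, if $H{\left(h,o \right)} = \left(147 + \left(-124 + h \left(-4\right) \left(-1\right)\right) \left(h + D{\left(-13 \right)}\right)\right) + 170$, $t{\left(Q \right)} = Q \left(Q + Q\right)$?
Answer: $-3860917$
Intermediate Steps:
$t{\left(Q \right)} = 2 Q^{2}$ ($t{\left(Q \right)} = Q 2 Q = 2 Q^{2}$)
$H{\left(h,o \right)} = 317 + \left(-124 + 4 h\right) \left(-6 + h\right)$ ($H{\left(h,o \right)} = \left(147 + \left(-124 + h \left(-4\right) \left(-1\right)\right) \left(h - 6\right)\right) + 170 = \left(147 + \left(-124 + - 4 h \left(-1\right)\right) \left(-6 + h\right)\right) + 170 = \left(147 + \left(-124 + 4 h\right) \left(-6 + h\right)\right) + 170 = 317 + \left(-124 + 4 h\right) \left(-6 + h\right)$)
$- H{\left(1001,t{\left(28 \right)} \right)} = - (1061 - 148148 + 4 \cdot 1001^{2}) = - (1061 - 148148 + 4 \cdot 1002001) = - (1061 - 148148 + 4008004) = \left(-1\right) 3860917 = -3860917$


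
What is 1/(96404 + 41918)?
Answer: 1/138322 ≈ 7.2295e-6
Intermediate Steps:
1/(96404 + 41918) = 1/138322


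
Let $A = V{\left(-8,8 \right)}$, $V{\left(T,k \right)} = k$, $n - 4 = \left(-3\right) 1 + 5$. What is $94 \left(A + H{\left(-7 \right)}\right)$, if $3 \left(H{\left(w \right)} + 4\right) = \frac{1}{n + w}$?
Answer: $\frac{1034}{3} \approx 344.67$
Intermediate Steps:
$n = 6$ ($n = 4 + \left(\left(-3\right) 1 + 5\right) = 4 + \left(-3 + 5\right) = 4 + 2 = 6$)
$H{\left(w \right)} = -4 + \frac{1}{3 \left(6 + w\right)}$
$A = 8$
$94 \left(A + H{\left(-7 \right)}\right) = 94 \left(8 + \frac{-71 - -84}{3 \left(6 - 7\right)}\right) = 94 \left(8 + \frac{-71 + 84}{3 \left(-1\right)}\right) = 94 \left(8 + \frac{1}{3} \left(-1\right) 13\right) = 94 \left(8 - \frac{13}{3}\right) = 94 \cdot \frac{11}{3} = \frac{1034}{3}$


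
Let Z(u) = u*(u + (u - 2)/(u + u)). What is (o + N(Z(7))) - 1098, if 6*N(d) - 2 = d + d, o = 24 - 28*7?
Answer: -2505/2 ≈ -1252.5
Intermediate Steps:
Z(u) = u*(u + (-2 + u)/(2*u)) (Z(u) = u*(u + (-2 + u)/((2*u))) = u*(u + (-2 + u)*(1/(2*u))) = u*(u + (-2 + u)/(2*u)))
o = -172 (o = 24 - 196 = -172)
N(d) = ⅓ + d/3 (N(d) = ⅓ + (d + d)/6 = ⅓ + (2*d)/6 = ⅓ + d/3)
(o + N(Z(7))) - 1098 = (-172 + (⅓ + (-1 + 7² + (½)*7)/3)) - 1098 = (-172 + (⅓ + (-1 + 49 + 7/2)/3)) - 1098 = (-172 + (⅓ + (⅓)*(103/2))) - 1098 = (-172 + (⅓ + 103/6)) - 1098 = (-172 + 35/2) - 1098 = -309/2 - 1098 = -2505/2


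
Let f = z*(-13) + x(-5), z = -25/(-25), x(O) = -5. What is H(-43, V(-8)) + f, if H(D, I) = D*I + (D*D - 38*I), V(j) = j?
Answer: 2479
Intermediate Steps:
z = 1 (z = -25*(-1/25) = 1)
f = -18 (f = 1*(-13) - 5 = -13 - 5 = -18)
H(D, I) = D**2 - 38*I + D*I (H(D, I) = D*I + (D**2 - 38*I) = D**2 - 38*I + D*I)
H(-43, V(-8)) + f = ((-43)**2 - 38*(-8) - 43*(-8)) - 18 = (1849 + 304 + 344) - 18 = 2497 - 18 = 2479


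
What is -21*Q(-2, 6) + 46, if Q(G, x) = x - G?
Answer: -122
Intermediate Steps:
-21*Q(-2, 6) + 46 = -21*(6 - 1*(-2)) + 46 = -21*(6 + 2) + 46 = -21*8 + 46 = -168 + 46 = -122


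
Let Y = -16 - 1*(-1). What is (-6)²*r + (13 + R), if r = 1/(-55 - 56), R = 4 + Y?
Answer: 62/37 ≈ 1.6757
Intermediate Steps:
Y = -15 (Y = -16 + 1 = -15)
R = -11 (R = 4 - 15 = -11)
r = -1/111 (r = 1/(-111) = -1/111 ≈ -0.0090090)
(-6)²*r + (13 + R) = (-6)²*(-1/111) + (13 - 11) = 36*(-1/111) + 2 = -12/37 + 2 = 62/37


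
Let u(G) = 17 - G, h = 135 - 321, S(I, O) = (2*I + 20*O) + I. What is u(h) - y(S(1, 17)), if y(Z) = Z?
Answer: -140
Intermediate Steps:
S(I, O) = 3*I + 20*O
h = -186
u(h) - y(S(1, 17)) = (17 - 1*(-186)) - (3*1 + 20*17) = (17 + 186) - (3 + 340) = 203 - 1*343 = 203 - 343 = -140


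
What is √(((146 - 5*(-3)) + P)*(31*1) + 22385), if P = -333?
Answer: √17053 ≈ 130.59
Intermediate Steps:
√(((146 - 5*(-3)) + P)*(31*1) + 22385) = √(((146 - 5*(-3)) - 333)*(31*1) + 22385) = √(((146 + 15) - 333)*31 + 22385) = √((161 - 333)*31 + 22385) = √(-172*31 + 22385) = √(-5332 + 22385) = √17053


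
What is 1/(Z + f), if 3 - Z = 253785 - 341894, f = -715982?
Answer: -1/627870 ≈ -1.5927e-6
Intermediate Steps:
Z = 88112 (Z = 3 - (253785 - 341894) = 3 - 1*(-88109) = 3 + 88109 = 88112)
1/(Z + f) = 1/(88112 - 715982) = 1/(-627870) = -1/627870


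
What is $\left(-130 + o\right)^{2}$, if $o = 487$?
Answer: $127449$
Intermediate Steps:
$\left(-130 + o\right)^{2} = \left(-130 + 487\right)^{2} = 357^{2} = 127449$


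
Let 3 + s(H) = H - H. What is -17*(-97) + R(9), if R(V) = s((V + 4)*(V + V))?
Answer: 1646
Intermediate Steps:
s(H) = -3 (s(H) = -3 + (H - H) = -3 + 0 = -3)
R(V) = -3
-17*(-97) + R(9) = -17*(-97) - 3 = 1649 - 3 = 1646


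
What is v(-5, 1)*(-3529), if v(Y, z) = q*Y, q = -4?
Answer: -70580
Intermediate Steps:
v(Y, z) = -4*Y
v(-5, 1)*(-3529) = -4*(-5)*(-3529) = 20*(-3529) = -70580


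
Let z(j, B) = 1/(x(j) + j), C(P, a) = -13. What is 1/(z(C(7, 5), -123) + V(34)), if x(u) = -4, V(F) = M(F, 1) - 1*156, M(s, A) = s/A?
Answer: -17/2075 ≈ -0.0081928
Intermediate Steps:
V(F) = -156 + F (V(F) = F/1 - 1*156 = F*1 - 156 = F - 156 = -156 + F)
z(j, B) = 1/(-4 + j)
1/(z(C(7, 5), -123) + V(34)) = 1/(1/(-4 - 13) + (-156 + 34)) = 1/(1/(-17) - 122) = 1/(-1/17 - 122) = 1/(-2075/17) = -17/2075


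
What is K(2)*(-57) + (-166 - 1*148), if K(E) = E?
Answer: -428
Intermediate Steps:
K(2)*(-57) + (-166 - 1*148) = 2*(-57) + (-166 - 1*148) = -114 + (-166 - 148) = -114 - 314 = -428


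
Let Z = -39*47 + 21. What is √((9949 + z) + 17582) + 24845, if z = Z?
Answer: 24845 + √25719 ≈ 25005.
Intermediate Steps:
Z = -1812 (Z = -1833 + 21 = -1812)
z = -1812
√((9949 + z) + 17582) + 24845 = √((9949 - 1812) + 17582) + 24845 = √(8137 + 17582) + 24845 = √25719 + 24845 = 24845 + √25719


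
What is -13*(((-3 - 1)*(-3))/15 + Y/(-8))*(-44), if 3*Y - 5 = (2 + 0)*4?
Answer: 4433/30 ≈ 147.77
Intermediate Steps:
Y = 13/3 (Y = 5/3 + ((2 + 0)*4)/3 = 5/3 + (2*4)/3 = 5/3 + (⅓)*8 = 5/3 + 8/3 = 13/3 ≈ 4.3333)
-13*(((-3 - 1)*(-3))/15 + Y/(-8))*(-44) = -13*(((-3 - 1)*(-3))/15 + (13/3)/(-8))*(-44) = -13*(-4*(-3)*(1/15) + (13/3)*(-⅛))*(-44) = -13*(12*(1/15) - 13/24)*(-44) = -13*(⅘ - 13/24)*(-44) = -13*31/120*(-44) = -403/120*(-44) = 4433/30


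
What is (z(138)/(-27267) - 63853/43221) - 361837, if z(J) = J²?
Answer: -142143334690778/392835669 ≈ -3.6184e+5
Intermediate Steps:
(z(138)/(-27267) - 63853/43221) - 361837 = (138²/(-27267) - 63853/43221) - 361837 = (19044*(-1/27267) - 63853*1/43221) - 361837 = (-6348/9089 - 63853/43221) - 361837 = -854726825/392835669 - 361837 = -142143334690778/392835669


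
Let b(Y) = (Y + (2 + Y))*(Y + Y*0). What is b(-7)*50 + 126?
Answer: 4326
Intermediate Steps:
b(Y) = Y*(2 + 2*Y) (b(Y) = (2 + 2*Y)*(Y + 0) = (2 + 2*Y)*Y = Y*(2 + 2*Y))
b(-7)*50 + 126 = (2*(-7)*(1 - 7))*50 + 126 = (2*(-7)*(-6))*50 + 126 = 84*50 + 126 = 4200 + 126 = 4326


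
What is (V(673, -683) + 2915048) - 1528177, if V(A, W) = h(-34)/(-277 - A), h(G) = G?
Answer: 658763742/475 ≈ 1.3869e+6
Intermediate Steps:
V(A, W) = -34/(-277 - A)
(V(673, -683) + 2915048) - 1528177 = (34/(277 + 673) + 2915048) - 1528177 = (34/950 + 2915048) - 1528177 = (34*(1/950) + 2915048) - 1528177 = (17/475 + 2915048) - 1528177 = 1384647817/475 - 1528177 = 658763742/475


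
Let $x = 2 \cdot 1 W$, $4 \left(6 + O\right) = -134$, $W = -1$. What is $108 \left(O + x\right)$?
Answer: $-4482$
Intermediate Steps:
$O = - \frac{79}{2}$ ($O = -6 + \frac{1}{4} \left(-134\right) = -6 - \frac{67}{2} = - \frac{79}{2} \approx -39.5$)
$x = -2$ ($x = 2 \cdot 1 \left(-1\right) = 2 \left(-1\right) = -2$)
$108 \left(O + x\right) = 108 \left(- \frac{79}{2} - 2\right) = 108 \left(- \frac{83}{2}\right) = -4482$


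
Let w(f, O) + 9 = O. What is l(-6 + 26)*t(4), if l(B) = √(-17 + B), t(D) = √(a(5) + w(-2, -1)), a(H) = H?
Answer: I*√15 ≈ 3.873*I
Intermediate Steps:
w(f, O) = -9 + O
t(D) = I*√5 (t(D) = √(5 + (-9 - 1)) = √(5 - 10) = √(-5) = I*√5)
l(-6 + 26)*t(4) = √(-17 + (-6 + 26))*(I*√5) = √(-17 + 20)*(I*√5) = √3*(I*√5) = I*√15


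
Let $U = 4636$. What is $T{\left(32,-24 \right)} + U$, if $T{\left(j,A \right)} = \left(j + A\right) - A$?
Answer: $4668$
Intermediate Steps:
$T{\left(j,A \right)} = j$ ($T{\left(j,A \right)} = \left(A + j\right) - A = j$)
$T{\left(32,-24 \right)} + U = 32 + 4636 = 4668$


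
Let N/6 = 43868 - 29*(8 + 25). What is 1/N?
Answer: 1/257466 ≈ 3.8840e-6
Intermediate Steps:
N = 257466 (N = 6*(43868 - 29*(8 + 25)) = 6*(43868 - 29*33) = 6*(43868 - 1*957) = 6*(43868 - 957) = 6*42911 = 257466)
1/N = 1/257466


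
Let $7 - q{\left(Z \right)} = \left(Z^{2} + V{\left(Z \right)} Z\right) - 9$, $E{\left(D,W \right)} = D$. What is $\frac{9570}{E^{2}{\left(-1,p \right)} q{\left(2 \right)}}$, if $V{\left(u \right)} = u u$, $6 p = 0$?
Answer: $\frac{4785}{2} \approx 2392.5$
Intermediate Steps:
$p = 0$ ($p = \frac{1}{6} \cdot 0 = 0$)
$V{\left(u \right)} = u^{2}$
$q{\left(Z \right)} = 16 - Z^{2} - Z^{3}$ ($q{\left(Z \right)} = 7 - \left(\left(Z^{2} + Z^{2} Z\right) - 9\right) = 7 - \left(\left(Z^{2} + Z^{3}\right) - 9\right) = 7 - \left(-9 + Z^{2} + Z^{3}\right) = 16 - Z^{2} - Z^{3}$)
$\frac{9570}{E^{2}{\left(-1,p \right)} q{\left(2 \right)}} = \frac{9570}{\left(-1\right)^{2} \left(16 - 2^{2} - 2^{3}\right)} = \frac{9570}{1 \left(16 - 4 - 8\right)} = \frac{9570}{1 \cdot 4} = \frac{9570}{4} = 9570 \cdot \frac{1}{4} = \frac{4785}{2}$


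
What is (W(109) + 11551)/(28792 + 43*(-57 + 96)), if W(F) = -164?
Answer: 11387/30469 ≈ 0.37372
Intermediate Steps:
(W(109) + 11551)/(28792 + 43*(-57 + 96)) = (-164 + 11551)/(28792 + 43*(-57 + 96)) = 11387/(28792 + 43*39) = 11387/(28792 + 1677) = 11387/30469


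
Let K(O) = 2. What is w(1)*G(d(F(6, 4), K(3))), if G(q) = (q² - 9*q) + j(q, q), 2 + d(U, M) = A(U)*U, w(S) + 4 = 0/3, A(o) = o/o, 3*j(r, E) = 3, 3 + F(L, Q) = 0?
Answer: -284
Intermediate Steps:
F(L, Q) = -3 (F(L, Q) = -3 + 0 = -3)
j(r, E) = 1 (j(r, E) = (⅓)*3 = 1)
A(o) = 1
w(S) = -4 (w(S) = -4 + 0/3 = -4 + 0*(⅓) = -4 + 0 = -4)
d(U, M) = -2 + U (d(U, M) = -2 + 1*U = -2 + U)
G(q) = 1 + q² - 9*q (G(q) = (q² - 9*q) + 1 = 1 + q² - 9*q)
w(1)*G(d(F(6, 4), K(3))) = -4*(1 + (-2 - 3)² - 9*(-2 - 3)) = -4*(1 + (-5)² - 9*(-5)) = -4*(1 + 25 + 45) = -4*71 = -284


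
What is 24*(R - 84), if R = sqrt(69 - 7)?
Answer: -2016 + 24*sqrt(62) ≈ -1827.0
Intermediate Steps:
R = sqrt(62) ≈ 7.8740
24*(R - 84) = 24*(sqrt(62) - 84) = 24*(-84 + sqrt(62)) = -2016 + 24*sqrt(62)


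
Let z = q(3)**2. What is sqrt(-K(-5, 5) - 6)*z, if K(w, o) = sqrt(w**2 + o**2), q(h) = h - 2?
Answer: sqrt(-6 - 5*sqrt(2)) ≈ 3.6154*I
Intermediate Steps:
q(h) = -2 + h
z = 1 (z = (-2 + 3)**2 = 1**2 = 1)
K(w, o) = sqrt(o**2 + w**2)
sqrt(-K(-5, 5) - 6)*z = sqrt(-sqrt(5**2 + (-5)**2) - 6)*1 = sqrt(-sqrt(25 + 25) - 6)*1 = sqrt(-sqrt(50) - 6)*1 = sqrt(-5*sqrt(2) - 6)*1 = sqrt(-6 - 5*sqrt(2))*1 = sqrt(-6 - 5*sqrt(2))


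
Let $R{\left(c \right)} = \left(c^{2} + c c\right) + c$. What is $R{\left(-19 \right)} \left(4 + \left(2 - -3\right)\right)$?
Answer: $6327$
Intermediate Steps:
$R{\left(c \right)} = c + 2 c^{2}$ ($R{\left(c \right)} = \left(c^{2} + c^{2}\right) + c = 2 c^{2} + c = c + 2 c^{2}$)
$R{\left(-19 \right)} \left(4 + \left(2 - -3\right)\right) = - 19 \left(1 + 2 \left(-19\right)\right) \left(4 + \left(2 - -3\right)\right) = - 19 \left(1 - 38\right) \left(4 + \left(2 + 3\right)\right) = \left(-19\right) \left(-37\right) \left(4 + 5\right) = 703 \cdot 9 = 6327$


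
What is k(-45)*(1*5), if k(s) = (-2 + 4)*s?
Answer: -450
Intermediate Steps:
k(s) = 2*s
k(-45)*(1*5) = (2*(-45))*(1*5) = -90*5 = -450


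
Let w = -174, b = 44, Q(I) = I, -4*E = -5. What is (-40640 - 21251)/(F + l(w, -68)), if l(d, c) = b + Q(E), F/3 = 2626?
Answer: -247564/31693 ≈ -7.8113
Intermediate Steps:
E = 5/4 (E = -¼*(-5) = 5/4 ≈ 1.2500)
F = 7878 (F = 3*2626 = 7878)
l(d, c) = 181/4 (l(d, c) = 44 + 5/4 = 181/4)
(-40640 - 21251)/(F + l(w, -68)) = (-40640 - 21251)/(7878 + 181/4) = -61891/31693/4 = -61891*4/31693 = -247564/31693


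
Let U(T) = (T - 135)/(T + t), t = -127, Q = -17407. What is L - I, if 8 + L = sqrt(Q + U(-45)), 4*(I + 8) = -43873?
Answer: 43873/4 + 2*I*sqrt(8045902)/43 ≈ 10968.0 + 131.93*I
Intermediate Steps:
U(T) = (-135 + T)/(-127 + T) (U(T) = (T - 135)/(T - 127) = (-135 + T)/(-127 + T))
I = -43905/4 (I = -8 + (1/4)*(-43873) = -8 - 43873/4 = -43905/4 ≈ -10976.)
L = -8 + 2*I*sqrt(8045902)/43 (L = -8 + sqrt(-17407 + (-135 - 45)/(-127 - 45)) = -8 + sqrt(-17407 - 180/(-172)) = -8 + sqrt(-17407 - 1/172*(-180)) = -8 + sqrt(-17407 + 45/43) = -8 + sqrt(-748456/43) = -8 + 2*I*sqrt(8045902)/43 ≈ -8.0 + 131.93*I)
L - I = (-8 + 2*I*sqrt(8045902)/43) - 1*(-43905/4) = (-8 + 2*I*sqrt(8045902)/43) + 43905/4 = 43873/4 + 2*I*sqrt(8045902)/43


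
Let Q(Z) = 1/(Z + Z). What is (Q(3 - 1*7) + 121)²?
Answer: 935089/64 ≈ 14611.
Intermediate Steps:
Q(Z) = 1/(2*Z)
(Q(3 - 1*7) + 121)² = (1/(2*(3 - 1*7)) + 121)² = (1/(2*(3 - 7)) + 121)² = ((½)/(-4) + 121)² = ((½)*(-¼) + 121)² = (-⅛ + 121)² = (967/8)² = 935089/64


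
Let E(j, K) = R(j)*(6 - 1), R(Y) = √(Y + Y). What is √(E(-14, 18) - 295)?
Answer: √(-295 + 10*I*√7) ≈ 0.76944 + 17.193*I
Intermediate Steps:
R(Y) = √2*√Y (R(Y) = √(2*Y) = √2*√Y)
E(j, K) = 5*√2*√j (E(j, K) = (√2*√j)*(6 - 1) = (√2*√j)*5 = 5*√2*√j)
√(E(-14, 18) - 295) = √(5*√2*√(-14) - 295) = √(5*√2*(I*√14) - 295) = √(10*I*√7 - 295) = √(-295 + 10*I*√7)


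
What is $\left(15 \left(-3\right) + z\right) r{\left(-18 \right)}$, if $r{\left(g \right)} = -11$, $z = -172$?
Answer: $2387$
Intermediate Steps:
$\left(15 \left(-3\right) + z\right) r{\left(-18 \right)} = \left(15 \left(-3\right) - 172\right) \left(-11\right) = \left(-45 - 172\right) \left(-11\right) = \left(-217\right) \left(-11\right) = 2387$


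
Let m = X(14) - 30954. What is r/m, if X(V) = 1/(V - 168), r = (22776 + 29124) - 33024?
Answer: -2906904/4766917 ≈ -0.60981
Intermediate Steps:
r = 18876 (r = 51900 - 33024 = 18876)
X(V) = 1/(-168 + V)
m = -4766917/154 (m = 1/(-168 + 14) - 30954 = 1/(-154) - 30954 = -1/154 - 30954 = -4766917/154 ≈ -30954.)
r/m = 18876/(-4766917/154) = 18876*(-154/4766917) = -2906904/4766917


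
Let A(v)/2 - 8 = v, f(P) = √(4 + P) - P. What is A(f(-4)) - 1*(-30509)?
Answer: 30533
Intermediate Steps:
A(v) = 16 + 2*v
A(f(-4)) - 1*(-30509) = (16 + 2*(√(4 - 4) - 1*(-4))) - 1*(-30509) = (16 + 2*(√0 + 4)) + 30509 = (16 + 2*(0 + 4)) + 30509 = (16 + 2*4) + 30509 = (16 + 8) + 30509 = 24 + 30509 = 30533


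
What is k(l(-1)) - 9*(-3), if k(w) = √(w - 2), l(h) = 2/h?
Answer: 27 + 2*I ≈ 27.0 + 2.0*I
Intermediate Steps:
k(w) = √(-2 + w)
k(l(-1)) - 9*(-3) = √(-2 + 2/(-1)) - 9*(-3) = √(-2 + 2*(-1)) + 27 = √(-2 - 2) + 27 = √(-4) + 27 = 2*I + 27 = 27 + 2*I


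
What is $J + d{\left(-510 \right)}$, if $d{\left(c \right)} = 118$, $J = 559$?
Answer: $677$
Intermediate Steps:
$J + d{\left(-510 \right)} = 559 + 118 = 677$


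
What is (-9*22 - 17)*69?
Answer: -14835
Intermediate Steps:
(-9*22 - 17)*69 = (-198 - 17)*69 = -215*69 = -14835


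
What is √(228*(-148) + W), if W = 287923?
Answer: √254179 ≈ 504.16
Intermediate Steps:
√(228*(-148) + W) = √(228*(-148) + 287923) = √(-33744 + 287923) = √254179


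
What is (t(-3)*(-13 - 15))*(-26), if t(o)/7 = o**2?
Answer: 45864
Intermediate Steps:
t(o) = 7*o**2
(t(-3)*(-13 - 15))*(-26) = ((7*(-3)**2)*(-13 - 15))*(-26) = ((7*9)*(-28))*(-26) = (63*(-28))*(-26) = -1764*(-26) = 45864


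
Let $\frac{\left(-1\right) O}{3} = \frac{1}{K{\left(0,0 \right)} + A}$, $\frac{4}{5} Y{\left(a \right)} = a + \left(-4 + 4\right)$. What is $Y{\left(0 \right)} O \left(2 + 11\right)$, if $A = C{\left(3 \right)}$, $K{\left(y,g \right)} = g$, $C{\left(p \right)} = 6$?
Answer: $0$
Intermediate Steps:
$Y{\left(a \right)} = \frac{5 a}{4}$ ($Y{\left(a \right)} = \frac{5 \left(a + \left(-4 + 4\right)\right)}{4} = \frac{5 \left(a + 0\right)}{4} = \frac{5 a}{4}$)
$A = 6$
$O = - \frac{1}{2}$ ($O = - \frac{3}{0 + 6} = - \frac{3}{6} = \left(-3\right) \frac{1}{6} = - \frac{1}{2} \approx -0.5$)
$Y{\left(0 \right)} O \left(2 + 11\right) = \frac{5}{4} \cdot 0 \left(- \frac{1}{2}\right) \left(2 + 11\right) = 0 \left(- \frac{1}{2}\right) 13 = 0 \cdot 13 = 0$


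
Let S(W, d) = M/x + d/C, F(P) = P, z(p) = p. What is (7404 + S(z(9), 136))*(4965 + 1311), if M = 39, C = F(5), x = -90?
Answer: 233177458/5 ≈ 4.6636e+7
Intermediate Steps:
C = 5
S(W, d) = -13/30 + d/5 (S(W, d) = 39/(-90) + d/5 = 39*(-1/90) + d*(1/5) = -13/30 + d/5)
(7404 + S(z(9), 136))*(4965 + 1311) = (7404 + (-13/30 + (1/5)*136))*(4965 + 1311) = (7404 + (-13/30 + 136/5))*6276 = (7404 + 803/30)*6276 = (222923/30)*6276 = 233177458/5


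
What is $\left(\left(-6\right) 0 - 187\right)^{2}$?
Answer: $34969$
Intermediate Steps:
$\left(\left(-6\right) 0 - 187\right)^{2} = \left(0 - 187\right)^{2} = \left(-187\right)^{2} = 34969$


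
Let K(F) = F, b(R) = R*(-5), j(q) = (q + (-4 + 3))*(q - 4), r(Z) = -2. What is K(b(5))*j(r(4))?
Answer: -450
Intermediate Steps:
j(q) = (-1 + q)*(-4 + q) (j(q) = (q - 1)*(-4 + q) = (-1 + q)*(-4 + q))
b(R) = -5*R
K(b(5))*j(r(4)) = (-5*5)*(4 + (-2)² - 5*(-2)) = -25*(4 + 4 + 10) = -25*18 = -450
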